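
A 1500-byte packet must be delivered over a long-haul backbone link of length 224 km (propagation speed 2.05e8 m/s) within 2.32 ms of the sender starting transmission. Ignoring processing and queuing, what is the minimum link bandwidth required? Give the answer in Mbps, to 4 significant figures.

9.777 Mbps

L = 12000 bits.
Propagation delay = 224000 / 2.05e+08 = 1.09268 ms.
Transmission budget = 2.32 − 1.09268 = 1.22732 ms.
R ≥ L / t_tx = 12000 bits / 0.00122732 s = 9.777 Mbps.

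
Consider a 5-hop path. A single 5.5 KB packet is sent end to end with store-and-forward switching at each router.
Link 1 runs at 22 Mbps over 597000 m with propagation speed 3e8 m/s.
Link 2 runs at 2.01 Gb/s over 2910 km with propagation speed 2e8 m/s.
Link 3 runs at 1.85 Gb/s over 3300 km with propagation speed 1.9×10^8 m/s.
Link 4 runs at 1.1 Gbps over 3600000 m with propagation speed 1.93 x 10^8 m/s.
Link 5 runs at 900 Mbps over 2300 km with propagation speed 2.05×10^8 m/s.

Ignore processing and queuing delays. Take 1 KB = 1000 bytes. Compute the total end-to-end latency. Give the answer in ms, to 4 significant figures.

65.92 ms

L = 44000 bits.
Transmission delays (L/R per hop): 2, 0.0218905, 0.0237838, 0.04, 0.0488889 ms; sum = 2.13456 ms.
Propagation delays (d/s per hop): 1.99, 14.55, 17.3684, 18.6528, 11.2195 ms; sum = 63.7808 ms.
End-to-end = 65.92 ms.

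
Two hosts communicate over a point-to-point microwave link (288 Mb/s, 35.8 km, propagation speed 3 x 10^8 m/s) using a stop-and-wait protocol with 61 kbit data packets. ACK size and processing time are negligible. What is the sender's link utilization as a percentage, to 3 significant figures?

47.0 %

t_tx = L/R = 61000/288000000 = 0.000211806 s.
t_prop = 35800/300000000 = 0.000119333 s; RTT = 0.000238667 s.
Cycle = t_tx + RTT = 0.000450472 s.
Utilization = t_tx / cycle = 0.000211806/0.000450472 = 47.0 %.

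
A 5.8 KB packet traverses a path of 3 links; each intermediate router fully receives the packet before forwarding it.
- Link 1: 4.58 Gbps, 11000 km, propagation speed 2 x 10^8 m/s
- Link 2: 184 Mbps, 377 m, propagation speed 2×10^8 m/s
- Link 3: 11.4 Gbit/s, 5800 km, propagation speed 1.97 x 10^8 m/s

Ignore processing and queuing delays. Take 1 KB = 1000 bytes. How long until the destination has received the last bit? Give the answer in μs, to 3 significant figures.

84700 μs

L = 46400 bits.
Transmission delays (L/R per hop): 10.131, 252.174, 4.07018 μs; sum = 266.375 μs.
Propagation delays (d/s per hop): 55000, 1.885, 29441.6 μs; sum = 84443.5 μs.
End-to-end = 84700 μs.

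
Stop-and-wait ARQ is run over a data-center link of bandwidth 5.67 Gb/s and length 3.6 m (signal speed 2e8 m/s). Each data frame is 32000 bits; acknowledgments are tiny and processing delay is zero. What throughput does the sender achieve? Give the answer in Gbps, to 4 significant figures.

t_tx = L/R = 32000/5670000000 = 5.64374e-06 s.
t_prop = 3.6/200000000 = 1.8e-08 s; RTT = 3.6e-08 s.
Cycle = t_tx + RTT = 5.67974e-06 s.
Throughput = L / cycle = 32000 / 5.67974e-06 = 5.634 Gbps.

5.634 Gbps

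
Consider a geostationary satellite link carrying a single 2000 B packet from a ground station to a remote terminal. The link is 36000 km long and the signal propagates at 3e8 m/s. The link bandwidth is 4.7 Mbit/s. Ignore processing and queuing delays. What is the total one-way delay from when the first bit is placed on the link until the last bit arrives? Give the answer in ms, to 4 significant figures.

123.4 ms

L = 2000 × 8 = 16000 bits.
Transmission delay = L/R = 16000 / 4700000 = 3.40426 ms.
Propagation delay = d/s = 36000000 m / 300000000 m/s = 120 ms.
Total = 123.4 ms.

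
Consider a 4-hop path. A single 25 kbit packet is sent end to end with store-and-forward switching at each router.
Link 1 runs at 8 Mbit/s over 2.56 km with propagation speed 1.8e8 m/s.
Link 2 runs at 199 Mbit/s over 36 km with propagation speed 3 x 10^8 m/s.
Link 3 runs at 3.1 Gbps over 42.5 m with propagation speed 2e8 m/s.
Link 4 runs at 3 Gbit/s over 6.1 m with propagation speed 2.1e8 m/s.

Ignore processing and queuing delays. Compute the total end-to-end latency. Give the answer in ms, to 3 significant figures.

3.40 ms

L = 25000 bits.
Transmission delays (L/R per hop): 3.125, 0.125628, 0.00806452, 0.00833333 ms; sum = 3.26703 ms.
Propagation delays (d/s per hop): 0.0142222, 0.12, 0.0002125, 2.90476e-05 ms; sum = 0.134464 ms.
End-to-end = 3.40 ms.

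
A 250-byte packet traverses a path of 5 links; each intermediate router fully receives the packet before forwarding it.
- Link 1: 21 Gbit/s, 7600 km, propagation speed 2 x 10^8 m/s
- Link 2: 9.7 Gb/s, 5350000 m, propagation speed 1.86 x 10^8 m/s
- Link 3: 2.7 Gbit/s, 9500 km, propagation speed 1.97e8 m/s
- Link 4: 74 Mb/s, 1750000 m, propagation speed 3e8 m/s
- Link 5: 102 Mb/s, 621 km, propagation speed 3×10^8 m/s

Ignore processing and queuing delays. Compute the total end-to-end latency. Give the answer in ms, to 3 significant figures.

L = 250 × 8 = 2000 bits.
Transmission delays (L/R per hop): 9.52381e-05, 0.000206186, 0.000740741, 0.027027, 0.0196078 ms; sum = 0.047677 ms.
Propagation delays (d/s per hop): 38, 28.7634, 48.2234, 5.83333, 2.07 ms; sum = 122.89 ms.
End-to-end = 123 ms.

123 ms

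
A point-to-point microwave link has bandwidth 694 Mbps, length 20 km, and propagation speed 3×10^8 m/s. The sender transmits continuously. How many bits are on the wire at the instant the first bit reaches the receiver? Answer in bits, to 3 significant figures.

46300 bits

Propagation delay = 20000 / 300000000 = 6.66667e-05 s.
BDP = R × t_prop = 694000000 × 6.66667e-05 = 46266.7 bits.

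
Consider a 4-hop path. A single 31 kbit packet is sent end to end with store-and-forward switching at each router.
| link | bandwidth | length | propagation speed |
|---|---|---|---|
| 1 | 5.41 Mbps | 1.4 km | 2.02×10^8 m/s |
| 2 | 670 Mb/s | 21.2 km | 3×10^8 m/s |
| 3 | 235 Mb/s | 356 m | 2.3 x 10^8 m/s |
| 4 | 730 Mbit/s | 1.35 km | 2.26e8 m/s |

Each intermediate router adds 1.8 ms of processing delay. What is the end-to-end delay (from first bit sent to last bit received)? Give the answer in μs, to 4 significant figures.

11440 μs

L = 31000 bits.
Transmission delays (L/R per hop): 5730.13, 46.2687, 131.915, 42.4658 μs; sum = 5950.78 μs.
Propagation delays (d/s per hop): 6.93069, 70.6667, 1.54783, 5.97345 μs; sum = 85.1186 μs.
Processing at 3 router(s): 3 × 1.8 ms = 5400 μs.
End-to-end = 11440 μs.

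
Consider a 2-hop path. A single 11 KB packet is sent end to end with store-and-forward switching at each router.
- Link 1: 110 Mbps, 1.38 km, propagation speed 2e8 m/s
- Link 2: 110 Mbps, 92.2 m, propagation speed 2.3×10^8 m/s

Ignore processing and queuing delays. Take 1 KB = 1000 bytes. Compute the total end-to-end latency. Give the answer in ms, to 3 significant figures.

1.61 ms

L = 88000 bits.
Transmission delay per hop = L/R = 88000/110000000 = 0.8 ms; 2 hops → 1.6 ms.
Propagation delays (d/s per hop): 0.0069, 0.00040087 ms; sum = 0.00730087 ms.
End-to-end = 1.61 ms.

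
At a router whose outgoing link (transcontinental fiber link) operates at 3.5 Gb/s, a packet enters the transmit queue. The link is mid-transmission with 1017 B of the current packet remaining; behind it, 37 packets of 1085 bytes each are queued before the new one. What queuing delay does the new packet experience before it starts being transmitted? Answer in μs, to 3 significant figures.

Each queued packet: L/R = 8680/3500000000 = 2.48 μs.
37 queued → 91.76 μs.
Plus remaining 8136 bits of current packet: 2.32457 μs.
Queuing delay = 94.1 μs.

94.1 μs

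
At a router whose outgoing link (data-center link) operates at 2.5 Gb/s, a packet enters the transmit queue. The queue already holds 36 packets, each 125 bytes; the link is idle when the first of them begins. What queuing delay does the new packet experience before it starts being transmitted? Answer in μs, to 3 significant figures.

14.4 μs

Each queued packet: L/R = 1000/2500000000 = 0.4 μs.
36 queued → 14.4 μs.
Queuing delay = 14.4 μs.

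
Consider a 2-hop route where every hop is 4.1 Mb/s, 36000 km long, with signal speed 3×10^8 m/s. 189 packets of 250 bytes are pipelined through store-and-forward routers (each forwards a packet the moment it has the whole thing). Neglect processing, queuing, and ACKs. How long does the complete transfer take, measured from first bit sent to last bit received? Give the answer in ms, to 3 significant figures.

Per-hop transmission t_tx = L/R = 2000/4.1e+06 = 0.487805 ms.
Per-hop propagation t_prop = 36000000/300000000 = 120 ms.
Pipeline fill: first packet needs 2·t_tx to clear all hops; remaining 188 packets each add one t_tx.
Total = (2+189-1)·t_tx + 2·t_prop = 190·0.487805 + 2·120 = 333 ms.

333 ms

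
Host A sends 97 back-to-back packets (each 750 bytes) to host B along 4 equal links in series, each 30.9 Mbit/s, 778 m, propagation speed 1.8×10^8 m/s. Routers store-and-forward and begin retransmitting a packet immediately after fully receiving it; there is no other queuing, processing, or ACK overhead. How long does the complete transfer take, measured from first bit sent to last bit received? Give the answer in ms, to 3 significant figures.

Per-hop transmission t_tx = L/R = 6000/30900000 = 0.194175 ms.
Per-hop propagation t_prop = 778/180000000 = 0.00432222 ms.
Pipeline fill: first packet needs 4·t_tx to clear all hops; remaining 96 packets each add one t_tx.
Total = (4+97-1)·t_tx + 4·t_prop = 100·0.194175 + 4·0.00432222 = 19.4 ms.

19.4 ms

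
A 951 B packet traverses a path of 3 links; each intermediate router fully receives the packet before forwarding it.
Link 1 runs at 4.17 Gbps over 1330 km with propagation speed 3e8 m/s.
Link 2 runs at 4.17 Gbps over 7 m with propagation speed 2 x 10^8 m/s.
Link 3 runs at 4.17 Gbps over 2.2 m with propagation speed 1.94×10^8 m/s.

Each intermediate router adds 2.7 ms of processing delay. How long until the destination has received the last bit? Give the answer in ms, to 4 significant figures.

L = 951 × 8 = 7608 bits.
Transmission delay per hop = L/R = 7608/4170000000 = 0.00182446 ms; 3 hops → 0.00547338 ms.
Propagation delays (d/s per hop): 4.43333, 3.5e-05, 1.13402e-05 ms; sum = 4.43338 ms.
Processing at 2 router(s): 2 × 2.7 ms = 5.4 ms.
End-to-end = 9.839 ms.

9.839 ms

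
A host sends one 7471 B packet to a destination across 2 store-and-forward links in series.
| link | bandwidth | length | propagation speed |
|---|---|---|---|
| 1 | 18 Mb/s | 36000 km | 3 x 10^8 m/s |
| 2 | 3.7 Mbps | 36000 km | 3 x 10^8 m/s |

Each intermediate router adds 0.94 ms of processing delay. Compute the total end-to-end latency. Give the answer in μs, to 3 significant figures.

L = 7471 × 8 = 59768 bits.
Transmission delays (L/R per hop): 3320.44, 16153.5 μs; sum = 19474 μs.
Propagation delays (d/s per hop): 120000, 120000 μs; sum = 240000 μs.
Processing at 1 router(s): 1 × 0.94 ms = 940 μs.
End-to-end = 260000 μs.

260000 μs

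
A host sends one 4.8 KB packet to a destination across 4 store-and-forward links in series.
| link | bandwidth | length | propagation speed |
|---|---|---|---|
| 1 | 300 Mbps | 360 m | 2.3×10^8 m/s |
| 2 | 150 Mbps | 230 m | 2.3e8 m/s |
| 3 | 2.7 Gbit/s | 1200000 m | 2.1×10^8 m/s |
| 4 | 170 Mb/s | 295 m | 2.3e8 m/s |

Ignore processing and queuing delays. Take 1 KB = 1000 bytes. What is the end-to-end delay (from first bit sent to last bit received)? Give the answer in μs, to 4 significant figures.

6342 μs

L = 38400 bits.
Transmission delays (L/R per hop): 128, 256, 14.2222, 225.882 μs; sum = 624.105 μs.
Propagation delays (d/s per hop): 1.56522, 1, 5714.29, 1.28261 μs; sum = 5718.13 μs.
End-to-end = 6342 μs.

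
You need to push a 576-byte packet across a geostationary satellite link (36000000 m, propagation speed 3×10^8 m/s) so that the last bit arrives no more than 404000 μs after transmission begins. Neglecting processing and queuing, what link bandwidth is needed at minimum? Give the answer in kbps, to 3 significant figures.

L = 4608 bits.
Propagation delay = 36000000 / 300000000 = 120000 μs.
Transmission budget = 404000 − 120000 = 284000 μs.
R ≥ L / t_tx = 4608 bits / 0.284 s = 16.2 kbps.

16.2 kbps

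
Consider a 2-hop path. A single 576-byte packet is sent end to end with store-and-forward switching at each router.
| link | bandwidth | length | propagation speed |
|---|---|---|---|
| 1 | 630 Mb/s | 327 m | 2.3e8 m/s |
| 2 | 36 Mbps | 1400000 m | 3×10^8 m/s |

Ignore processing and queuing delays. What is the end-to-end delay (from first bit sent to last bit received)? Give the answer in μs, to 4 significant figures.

L = 576 × 8 = 4608 bits.
Transmission delays (L/R per hop): 7.31429, 128 μs; sum = 135.314 μs.
Propagation delays (d/s per hop): 1.42174, 4666.67 μs; sum = 4668.09 μs.
End-to-end = 4803 μs.

4803 μs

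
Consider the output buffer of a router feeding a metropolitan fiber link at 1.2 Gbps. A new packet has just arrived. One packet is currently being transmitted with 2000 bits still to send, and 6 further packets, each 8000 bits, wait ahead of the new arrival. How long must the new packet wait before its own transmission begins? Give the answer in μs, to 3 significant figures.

41.7 μs

Each queued packet: L/R = 8000/1200000000 = 6.66667 μs.
6 queued → 40 μs.
Plus remaining 2000 bits of current packet: 1.66667 μs.
Queuing delay = 41.7 μs.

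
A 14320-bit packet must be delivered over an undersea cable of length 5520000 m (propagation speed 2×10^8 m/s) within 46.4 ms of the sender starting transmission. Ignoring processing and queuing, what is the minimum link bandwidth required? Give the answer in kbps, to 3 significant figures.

762 kbps

Propagation delay = 5520000 / 200000000 = 27.6 ms.
Transmission budget = 46.4 − 27.6 = 18.8 ms.
R ≥ L / t_tx = 14320 bits / 0.0188 s = 762 kbps.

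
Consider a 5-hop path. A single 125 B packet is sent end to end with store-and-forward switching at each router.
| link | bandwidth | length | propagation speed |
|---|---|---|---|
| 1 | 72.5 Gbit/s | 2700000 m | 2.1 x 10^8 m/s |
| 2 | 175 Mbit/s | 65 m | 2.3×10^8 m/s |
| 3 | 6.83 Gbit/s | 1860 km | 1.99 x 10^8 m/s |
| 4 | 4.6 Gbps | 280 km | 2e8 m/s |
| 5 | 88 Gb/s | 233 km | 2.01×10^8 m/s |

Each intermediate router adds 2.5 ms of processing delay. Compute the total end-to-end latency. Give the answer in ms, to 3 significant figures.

L = 125 × 8 = 1000 bits.
Transmission delays (L/R per hop): 1.37931e-05, 0.00571429, 0.000146413, 0.000217391, 1.13636e-05 ms; sum = 0.00610325 ms.
Propagation delays (d/s per hop): 12.8571, 0.000282609, 9.34673, 1.4, 1.1592 ms; sum = 24.7634 ms.
Processing at 4 router(s): 4 × 2.5 ms = 10 ms.
End-to-end = 34.8 ms.

34.8 ms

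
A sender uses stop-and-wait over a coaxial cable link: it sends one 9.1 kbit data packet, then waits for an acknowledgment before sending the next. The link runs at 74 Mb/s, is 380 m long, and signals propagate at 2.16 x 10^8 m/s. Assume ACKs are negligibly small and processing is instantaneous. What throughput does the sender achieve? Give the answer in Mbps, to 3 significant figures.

71.9 Mbps

t_tx = L/R = 9100/74000000 = 0.000122973 s.
t_prop = 380/216000000 = 1.75926e-06 s; RTT = 3.51852e-06 s.
Cycle = t_tx + RTT = 0.000126491 s.
Throughput = L / cycle = 9100 / 0.000126491 = 71.9 Mbps.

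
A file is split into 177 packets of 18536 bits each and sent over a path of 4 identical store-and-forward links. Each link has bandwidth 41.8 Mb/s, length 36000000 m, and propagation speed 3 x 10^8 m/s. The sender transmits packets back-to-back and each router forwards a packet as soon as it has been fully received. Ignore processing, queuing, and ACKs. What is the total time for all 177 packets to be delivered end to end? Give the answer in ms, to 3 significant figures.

Per-hop transmission t_tx = L/R = 18536/41800000 = 0.443445 ms.
Per-hop propagation t_prop = 36000000/300000000 = 120 ms.
Pipeline fill: first packet needs 4·t_tx to clear all hops; remaining 176 packets each add one t_tx.
Total = (4+177-1)·t_tx + 4·t_prop = 180·0.443445 + 4·120 = 560 ms.

560 ms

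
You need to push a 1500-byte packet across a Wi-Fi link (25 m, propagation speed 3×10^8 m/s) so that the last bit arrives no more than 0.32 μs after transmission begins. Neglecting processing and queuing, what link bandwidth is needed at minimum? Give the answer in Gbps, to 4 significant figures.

50.70 Gbps

L = 12000 bits.
Propagation delay = 25 / 300000000 = 0.0833333 μs.
Transmission budget = 0.32 − 0.0833333 = 0.236667 μs.
R ≥ L / t_tx = 12000 bits / 2.36667e-07 s = 50.70 Gbps.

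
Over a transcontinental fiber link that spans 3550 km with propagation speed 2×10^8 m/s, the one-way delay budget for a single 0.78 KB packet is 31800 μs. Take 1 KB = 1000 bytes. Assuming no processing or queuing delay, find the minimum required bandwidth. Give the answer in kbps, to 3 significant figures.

L = 6240 bits.
Propagation delay = 3550000 / 200000000 = 17750 μs.
Transmission budget = 31800 − 17750 = 14050 μs.
R ≥ L / t_tx = 6240 bits / 0.01405 s = 444 kbps.

444 kbps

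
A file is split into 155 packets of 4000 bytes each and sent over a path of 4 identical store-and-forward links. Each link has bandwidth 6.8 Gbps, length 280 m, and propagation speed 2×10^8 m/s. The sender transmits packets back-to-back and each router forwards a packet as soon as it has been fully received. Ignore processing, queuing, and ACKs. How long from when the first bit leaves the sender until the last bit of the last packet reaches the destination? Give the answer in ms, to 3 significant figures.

Per-hop transmission t_tx = L/R = 32000/6800000000 = 0.00470588 ms.
Per-hop propagation t_prop = 280/200000000 = 0.0014 ms.
Pipeline fill: first packet needs 4·t_tx to clear all hops; remaining 154 packets each add one t_tx.
Total = (4+155-1)·t_tx + 4·t_prop = 158·0.00470588 + 4·0.0014 = 0.749 ms.

0.749 ms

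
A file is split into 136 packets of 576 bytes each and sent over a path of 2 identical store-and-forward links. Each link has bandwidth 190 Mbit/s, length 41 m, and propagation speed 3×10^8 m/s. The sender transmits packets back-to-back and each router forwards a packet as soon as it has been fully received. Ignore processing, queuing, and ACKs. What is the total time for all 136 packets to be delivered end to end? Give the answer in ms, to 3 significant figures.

Per-hop transmission t_tx = L/R = 4608/190000000 = 0.0242526 ms.
Per-hop propagation t_prop = 41/300000000 = 0.000136667 ms.
Pipeline fill: first packet needs 2·t_tx to clear all hops; remaining 135 packets each add one t_tx.
Total = (2+136-1)·t_tx + 2·t_prop = 137·0.0242526 + 2·0.000136667 = 3.32 ms.

3.32 ms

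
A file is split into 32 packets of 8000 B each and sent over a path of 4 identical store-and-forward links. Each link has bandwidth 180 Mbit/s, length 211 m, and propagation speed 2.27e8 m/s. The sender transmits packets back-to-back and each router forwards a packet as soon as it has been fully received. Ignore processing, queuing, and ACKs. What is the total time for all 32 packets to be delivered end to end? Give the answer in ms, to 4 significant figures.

12.45 ms

Per-hop transmission t_tx = L/R = 64000/180000000 = 0.355556 ms.
Per-hop propagation t_prop = 211/227000000 = 0.000929515 ms.
Pipeline fill: first packet needs 4·t_tx to clear all hops; remaining 31 packets each add one t_tx.
Total = (4+32-1)·t_tx + 4·t_prop = 35·0.355556 + 4·0.000929515 = 12.45 ms.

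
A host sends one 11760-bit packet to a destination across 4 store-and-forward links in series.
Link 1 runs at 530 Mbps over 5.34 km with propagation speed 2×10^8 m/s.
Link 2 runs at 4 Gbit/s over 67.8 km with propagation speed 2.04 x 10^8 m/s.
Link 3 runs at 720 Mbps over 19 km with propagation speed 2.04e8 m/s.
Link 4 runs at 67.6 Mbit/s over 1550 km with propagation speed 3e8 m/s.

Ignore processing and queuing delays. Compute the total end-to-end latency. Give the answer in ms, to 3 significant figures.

5.83 ms

Transmission delays (L/R per hop): 0.0221887, 0.00294, 0.0163333, 0.173964 ms; sum = 0.215427 ms.
Propagation delays (d/s per hop): 0.0267, 0.332353, 0.0931373, 5.16667 ms; sum = 5.61886 ms.
End-to-end = 5.83 ms.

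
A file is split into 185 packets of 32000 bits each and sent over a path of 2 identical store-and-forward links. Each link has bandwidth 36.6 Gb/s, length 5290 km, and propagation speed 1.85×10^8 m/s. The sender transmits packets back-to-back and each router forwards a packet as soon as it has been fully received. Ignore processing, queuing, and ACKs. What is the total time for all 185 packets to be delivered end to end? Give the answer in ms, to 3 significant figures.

Per-hop transmission t_tx = L/R = 32000/36600000000 = 0.000874317 ms.
Per-hop propagation t_prop = 5290000/185000000 = 28.5946 ms.
Pipeline fill: first packet needs 2·t_tx to clear all hops; remaining 184 packets each add one t_tx.
Total = (2+185-1)·t_tx + 2·t_prop = 186·0.000874317 + 2·28.5946 = 57.4 ms.

57.4 ms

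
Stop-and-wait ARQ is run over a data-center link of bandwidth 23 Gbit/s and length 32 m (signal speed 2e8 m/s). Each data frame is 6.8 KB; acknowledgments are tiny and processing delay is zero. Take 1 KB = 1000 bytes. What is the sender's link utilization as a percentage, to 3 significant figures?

t_tx = L/R = 54400/23000000000 = 2.36522e-06 s.
t_prop = 32/200000000 = 1.6e-07 s; RTT = 3.2e-07 s.
Cycle = t_tx + RTT = 2.68522e-06 s.
Utilization = t_tx / cycle = 2.36522e-06/2.68522e-06 = 88.1 %.

88.1 %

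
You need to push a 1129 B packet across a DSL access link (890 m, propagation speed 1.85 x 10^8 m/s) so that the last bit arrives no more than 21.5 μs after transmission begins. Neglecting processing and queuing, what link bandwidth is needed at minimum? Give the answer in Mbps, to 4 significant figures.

541.2 Mbps

L = 9032 bits.
Propagation delay = 890 / 185000000 = 4.81081 μs.
Transmission budget = 21.5 − 4.81081 = 16.6892 μs.
R ≥ L / t_tx = 9032 bits / 1.66892e-05 s = 541.2 Mbps.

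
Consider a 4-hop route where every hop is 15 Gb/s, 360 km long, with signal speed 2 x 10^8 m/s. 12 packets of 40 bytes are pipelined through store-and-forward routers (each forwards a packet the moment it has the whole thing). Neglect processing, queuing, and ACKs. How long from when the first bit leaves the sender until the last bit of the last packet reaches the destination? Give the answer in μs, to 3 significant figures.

7200 μs

Per-hop transmission t_tx = L/R = 320/15000000000 = 0.0213333 μs.
Per-hop propagation t_prop = 360000/200000000 = 1800 μs.
Pipeline fill: first packet needs 4·t_tx to clear all hops; remaining 11 packets each add one t_tx.
Total = (4+12-1)·t_tx + 4·t_prop = 15·0.0213333 + 4·1800 = 7200 μs.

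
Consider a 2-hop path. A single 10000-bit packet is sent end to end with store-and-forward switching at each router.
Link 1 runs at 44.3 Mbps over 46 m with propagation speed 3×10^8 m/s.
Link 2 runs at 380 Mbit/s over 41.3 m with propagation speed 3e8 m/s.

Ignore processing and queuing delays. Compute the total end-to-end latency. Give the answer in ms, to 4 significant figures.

0.2523 ms

Transmission delays (L/R per hop): 0.225734, 0.0263158 ms; sum = 0.252049 ms.
Propagation delays (d/s per hop): 0.000153333, 0.000137667 ms; sum = 0.000291 ms.
End-to-end = 0.2523 ms.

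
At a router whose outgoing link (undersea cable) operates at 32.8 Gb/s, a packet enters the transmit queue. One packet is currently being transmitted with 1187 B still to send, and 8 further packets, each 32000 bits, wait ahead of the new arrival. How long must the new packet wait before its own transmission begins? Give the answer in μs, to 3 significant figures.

Each queued packet: L/R = 32000/3.28e+10 = 0.97561 μs.
8 queued → 7.80488 μs.
Plus remaining 9496 bits of current packet: 0.289512 μs.
Queuing delay = 8.09 μs.

8.09 μs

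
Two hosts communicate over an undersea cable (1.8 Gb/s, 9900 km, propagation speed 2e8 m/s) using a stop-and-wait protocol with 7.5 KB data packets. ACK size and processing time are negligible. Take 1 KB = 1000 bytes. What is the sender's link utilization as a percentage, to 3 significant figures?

0.0337 %

t_tx = L/R = 60000/1800000000 = 3.33333e-05 s.
t_prop = 9900000/200000000 = 0.0495 s; RTT = 0.099 s.
Cycle = t_tx + RTT = 0.0990333 s.
Utilization = t_tx / cycle = 3.33333e-05/0.0990333 = 0.0337 %.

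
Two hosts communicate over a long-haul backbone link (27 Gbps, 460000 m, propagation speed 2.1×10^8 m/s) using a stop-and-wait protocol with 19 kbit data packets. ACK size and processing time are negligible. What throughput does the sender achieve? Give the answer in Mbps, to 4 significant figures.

t_tx = L/R = 19000/27000000000 = 7.03704e-07 s.
t_prop = 460000/210000000 = 0.00219048 s; RTT = 0.00438095 s.
Cycle = t_tx + RTT = 0.00438166 s.
Throughput = L / cycle = 19000 / 0.00438166 = 4.336 Mbps.

4.336 Mbps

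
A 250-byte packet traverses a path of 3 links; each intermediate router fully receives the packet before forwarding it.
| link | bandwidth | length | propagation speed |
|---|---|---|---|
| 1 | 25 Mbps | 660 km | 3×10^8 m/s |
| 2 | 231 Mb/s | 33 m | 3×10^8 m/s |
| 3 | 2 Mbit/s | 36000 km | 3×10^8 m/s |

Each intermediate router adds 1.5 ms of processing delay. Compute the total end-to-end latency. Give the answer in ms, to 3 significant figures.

L = 250 × 8 = 2000 bits.
Transmission delays (L/R per hop): 0.08, 0.00865801, 1 ms; sum = 1.08866 ms.
Propagation delays (d/s per hop): 2.2, 0.00011, 120 ms; sum = 122.2 ms.
Processing at 2 router(s): 2 × 1.5 ms = 3 ms.
End-to-end = 126 ms.

126 ms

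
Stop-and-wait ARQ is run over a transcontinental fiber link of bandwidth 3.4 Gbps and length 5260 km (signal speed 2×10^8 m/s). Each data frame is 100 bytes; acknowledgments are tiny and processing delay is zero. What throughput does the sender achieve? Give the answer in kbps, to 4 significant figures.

t_tx = L/R = 800/3400000000 = 2.35294e-07 s.
t_prop = 5260000/200000000 = 0.0263 s; RTT = 0.0526 s.
Cycle = t_tx + RTT = 0.0526002 s.
Throughput = L / cycle = 800 / 0.0526002 = 15.21 kbps.

15.21 kbps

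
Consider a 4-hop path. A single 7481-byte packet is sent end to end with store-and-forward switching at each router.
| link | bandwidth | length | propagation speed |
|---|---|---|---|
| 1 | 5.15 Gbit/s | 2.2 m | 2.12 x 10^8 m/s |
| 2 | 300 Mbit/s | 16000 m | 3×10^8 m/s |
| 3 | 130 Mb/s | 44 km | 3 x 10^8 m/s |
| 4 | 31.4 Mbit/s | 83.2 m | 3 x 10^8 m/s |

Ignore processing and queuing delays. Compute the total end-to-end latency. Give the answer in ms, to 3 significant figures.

2.78 ms

L = 7481 × 8 = 59848 bits.
Transmission delays (L/R per hop): 0.011621, 0.199493, 0.460369, 1.90599 ms; sum = 2.57747 ms.
Propagation delays (d/s per hop): 1.03774e-05, 0.0533333, 0.146667, 0.000277333 ms; sum = 0.200288 ms.
End-to-end = 2.78 ms.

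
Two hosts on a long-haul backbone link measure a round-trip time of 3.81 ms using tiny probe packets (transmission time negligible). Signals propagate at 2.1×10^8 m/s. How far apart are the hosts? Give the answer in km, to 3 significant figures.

One-way propagation = RTT/2 = 1.905 ms.
d = s × t = 210000000 × 0.001905 = 400 km.

400 km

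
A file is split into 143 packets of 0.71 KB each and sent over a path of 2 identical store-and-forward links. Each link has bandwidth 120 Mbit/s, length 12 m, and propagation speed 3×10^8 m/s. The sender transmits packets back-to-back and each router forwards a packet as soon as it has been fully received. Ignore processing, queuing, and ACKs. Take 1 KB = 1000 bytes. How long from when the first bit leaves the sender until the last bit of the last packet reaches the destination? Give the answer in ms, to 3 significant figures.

Per-hop transmission t_tx = L/R = 5680/120000000 = 0.0473333 ms.
Per-hop propagation t_prop = 12/300000000 = 4e-05 ms.
Pipeline fill: first packet needs 2·t_tx to clear all hops; remaining 142 packets each add one t_tx.
Total = (2+143-1)·t_tx + 2·t_prop = 144·0.0473333 + 2·4e-05 = 6.82 ms.

6.82 ms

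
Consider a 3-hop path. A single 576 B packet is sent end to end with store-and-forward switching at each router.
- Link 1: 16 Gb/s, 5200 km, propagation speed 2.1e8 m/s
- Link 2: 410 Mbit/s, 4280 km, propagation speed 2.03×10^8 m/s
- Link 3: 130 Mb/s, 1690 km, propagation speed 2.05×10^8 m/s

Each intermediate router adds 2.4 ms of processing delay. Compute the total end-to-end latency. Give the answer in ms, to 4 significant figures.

L = 576 × 8 = 4608 bits.
Transmission delays (L/R per hop): 0.000288, 0.011239, 0.0354462 ms; sum = 0.0469732 ms.
Propagation delays (d/s per hop): 24.7619, 21.0837, 8.2439 ms; sum = 54.0896 ms.
Processing at 2 router(s): 2 × 2.4 ms = 4.8 ms.
End-to-end = 58.94 ms.

58.94 ms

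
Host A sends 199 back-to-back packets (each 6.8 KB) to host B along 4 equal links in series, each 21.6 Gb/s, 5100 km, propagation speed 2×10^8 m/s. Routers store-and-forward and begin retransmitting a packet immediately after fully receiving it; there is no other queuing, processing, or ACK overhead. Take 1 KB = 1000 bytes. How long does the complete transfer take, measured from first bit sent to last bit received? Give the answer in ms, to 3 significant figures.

103 ms

Per-hop transmission t_tx = L/R = 54400/21600000000 = 0.00251852 ms.
Per-hop propagation t_prop = 5100000/200000000 = 25.5 ms.
Pipeline fill: first packet needs 4·t_tx to clear all hops; remaining 198 packets each add one t_tx.
Total = (4+199-1)·t_tx + 4·t_prop = 202·0.00251852 + 4·25.5 = 103 ms.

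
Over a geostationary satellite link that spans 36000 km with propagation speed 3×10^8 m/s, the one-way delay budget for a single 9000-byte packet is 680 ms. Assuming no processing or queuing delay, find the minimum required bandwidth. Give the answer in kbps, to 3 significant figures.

129 kbps

L = 72000 bits.
Propagation delay = 36000000 / 300000000 = 120 ms.
Transmission budget = 680 − 120 = 560 ms.
R ≥ L / t_tx = 72000 bits / 0.56 s = 129 kbps.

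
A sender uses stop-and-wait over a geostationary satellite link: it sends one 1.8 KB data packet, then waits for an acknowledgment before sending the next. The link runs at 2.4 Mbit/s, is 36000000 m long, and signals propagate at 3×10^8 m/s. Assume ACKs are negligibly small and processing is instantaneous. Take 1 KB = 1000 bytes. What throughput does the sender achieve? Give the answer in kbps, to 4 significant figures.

58.54 kbps

t_tx = L/R = 14400/2400000 = 0.006 s.
t_prop = 36000000/300000000 = 0.12 s; RTT = 0.24 s.
Cycle = t_tx + RTT = 0.246 s.
Throughput = L / cycle = 14400 / 0.246 = 58.54 kbps.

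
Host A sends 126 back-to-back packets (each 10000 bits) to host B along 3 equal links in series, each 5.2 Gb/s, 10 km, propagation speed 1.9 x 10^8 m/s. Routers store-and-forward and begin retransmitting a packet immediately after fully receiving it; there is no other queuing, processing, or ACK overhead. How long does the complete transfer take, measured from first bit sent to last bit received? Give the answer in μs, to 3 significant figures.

Per-hop transmission t_tx = L/R = 10000/5200000000 = 1.92308 μs.
Per-hop propagation t_prop = 10000/190000000 = 52.6316 μs.
Pipeline fill: first packet needs 3·t_tx to clear all hops; remaining 125 packets each add one t_tx.
Total = (3+126-1)·t_tx + 3·t_prop = 128·1.92308 + 3·52.6316 = 404 μs.

404 μs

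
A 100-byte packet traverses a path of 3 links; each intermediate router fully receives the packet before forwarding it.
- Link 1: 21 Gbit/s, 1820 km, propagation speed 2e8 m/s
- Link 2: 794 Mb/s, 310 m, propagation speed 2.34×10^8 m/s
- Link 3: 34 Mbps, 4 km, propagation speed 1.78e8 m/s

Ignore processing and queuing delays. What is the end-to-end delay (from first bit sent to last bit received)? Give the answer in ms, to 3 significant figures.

9.15 ms

L = 100 × 8 = 800 bits.
Transmission delays (L/R per hop): 3.80952e-05, 0.00100756, 0.0235294 ms; sum = 0.0245751 ms.
Propagation delays (d/s per hop): 9.1, 0.00132479, 0.0224719 ms; sum = 9.1238 ms.
End-to-end = 9.15 ms.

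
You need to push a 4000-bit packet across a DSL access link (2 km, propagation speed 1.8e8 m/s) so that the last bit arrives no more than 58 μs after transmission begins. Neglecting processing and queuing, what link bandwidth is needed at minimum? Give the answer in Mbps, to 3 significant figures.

Propagation delay = 2000 / 180000000 = 11.1111 μs.
Transmission budget = 58 − 11.1111 = 46.8889 μs.
R ≥ L / t_tx = 4000 bits / 4.68889e-05 s = 85.3 Mbps.

85.3 Mbps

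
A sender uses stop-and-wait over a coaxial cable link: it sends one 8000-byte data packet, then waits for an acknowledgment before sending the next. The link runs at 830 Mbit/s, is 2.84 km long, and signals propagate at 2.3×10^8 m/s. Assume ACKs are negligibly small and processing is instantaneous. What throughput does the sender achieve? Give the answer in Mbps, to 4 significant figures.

t_tx = L/R = 64000/830000000 = 7.71084e-05 s.
t_prop = 2840/2.3e+08 = 1.23478e-05 s; RTT = 2.46957e-05 s.
Cycle = t_tx + RTT = 0.000101804 s.
Throughput = L / cycle = 64000 / 0.000101804 = 628.7 Mbps.

628.7 Mbps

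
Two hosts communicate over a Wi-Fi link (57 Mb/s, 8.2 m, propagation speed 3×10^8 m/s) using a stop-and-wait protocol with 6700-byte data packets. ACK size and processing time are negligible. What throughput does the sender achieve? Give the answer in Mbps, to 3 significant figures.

57.0 Mbps

t_tx = L/R = 53600/57000000 = 0.000940351 s.
t_prop = 8.2/300000000 = 2.73333e-08 s; RTT = 5.46667e-08 s.
Cycle = t_tx + RTT = 0.000940406 s.
Throughput = L / cycle = 53600 / 0.000940406 = 57.0 Mbps.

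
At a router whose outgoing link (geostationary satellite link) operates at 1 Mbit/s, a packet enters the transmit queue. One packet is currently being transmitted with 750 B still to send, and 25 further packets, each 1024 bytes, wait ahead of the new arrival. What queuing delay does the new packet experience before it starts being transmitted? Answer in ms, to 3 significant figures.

211 ms

Each queued packet: L/R = 8192/1000000 = 8.192 ms.
25 queued → 204.8 ms.
Plus remaining 6000 bits of current packet: 6 ms.
Queuing delay = 211 ms.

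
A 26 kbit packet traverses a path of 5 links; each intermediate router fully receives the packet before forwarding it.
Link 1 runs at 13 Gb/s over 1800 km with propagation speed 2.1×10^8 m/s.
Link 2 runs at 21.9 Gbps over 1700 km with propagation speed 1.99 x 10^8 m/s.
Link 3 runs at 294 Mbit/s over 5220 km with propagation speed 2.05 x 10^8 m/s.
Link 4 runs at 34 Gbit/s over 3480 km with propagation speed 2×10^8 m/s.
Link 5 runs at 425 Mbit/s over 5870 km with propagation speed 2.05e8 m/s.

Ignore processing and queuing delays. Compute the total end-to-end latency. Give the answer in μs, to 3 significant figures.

L = 26000 bits.
Transmission delays (L/R per hop): 2, 1.18721, 88.4354, 0.764706, 61.1765 μs; sum = 153.564 μs.
Propagation delays (d/s per hop): 8571.43, 8542.71, 25463.4, 17400, 28634.1 μs; sum = 88611.7 μs.
End-to-end = 88800 μs.

88800 μs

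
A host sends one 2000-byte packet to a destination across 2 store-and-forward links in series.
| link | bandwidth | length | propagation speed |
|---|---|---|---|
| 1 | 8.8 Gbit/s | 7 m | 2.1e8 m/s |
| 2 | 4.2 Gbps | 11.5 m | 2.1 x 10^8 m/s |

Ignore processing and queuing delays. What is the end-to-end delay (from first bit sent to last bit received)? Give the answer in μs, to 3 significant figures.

5.72 μs

L = 2000 × 8 = 16000 bits.
Transmission delays (L/R per hop): 1.81818, 3.80952 μs; sum = 5.62771 μs.
Propagation delays (d/s per hop): 0.0333333, 0.0547619 μs; sum = 0.0880952 μs.
End-to-end = 5.72 μs.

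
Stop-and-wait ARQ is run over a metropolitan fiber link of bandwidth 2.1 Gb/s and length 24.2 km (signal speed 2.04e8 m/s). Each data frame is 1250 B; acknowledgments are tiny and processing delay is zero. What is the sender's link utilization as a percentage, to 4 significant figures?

t_tx = L/R = 10000/2100000000 = 4.7619e-06 s.
t_prop = 24200/204000000 = 0.000118627 s; RTT = 0.000237255 s.
Cycle = t_tx + RTT = 0.000242017 s.
Utilization = t_tx / cycle = 4.7619e-06/0.000242017 = 1.968 %.

1.968 %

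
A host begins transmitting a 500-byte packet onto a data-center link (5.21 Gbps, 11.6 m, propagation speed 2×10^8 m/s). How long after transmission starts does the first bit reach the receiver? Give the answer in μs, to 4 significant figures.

0.05800 μs

First bit experiences only propagation delay: d/s = 11.6/200000000 = 0.05800 μs.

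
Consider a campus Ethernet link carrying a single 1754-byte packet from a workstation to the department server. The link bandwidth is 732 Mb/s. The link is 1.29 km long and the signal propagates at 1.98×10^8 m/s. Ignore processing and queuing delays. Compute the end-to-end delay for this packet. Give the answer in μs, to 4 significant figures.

25.68 μs

L = 1754 × 8 = 14032 bits.
Transmission delay = L/R = 14032 / 732000000 = 19.1694 μs.
Propagation delay = d/s = 1290 m / 198000000 m/s = 6.51515 μs.
Total = 25.68 μs.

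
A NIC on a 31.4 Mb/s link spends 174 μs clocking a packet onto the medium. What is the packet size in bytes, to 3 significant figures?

L = R × t_tx = 31400000 b/s × 0.000174 s = 5463.6 bits.
In bytes: 5463.6 / 8 = 683 bytes.

683 bytes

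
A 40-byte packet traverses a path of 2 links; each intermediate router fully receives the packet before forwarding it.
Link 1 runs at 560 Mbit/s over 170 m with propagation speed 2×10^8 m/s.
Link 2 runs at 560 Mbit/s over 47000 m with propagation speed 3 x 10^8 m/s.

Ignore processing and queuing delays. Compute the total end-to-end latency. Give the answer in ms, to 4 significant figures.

L = 40 × 8 = 320 bits.
Transmission delay per hop = L/R = 320/560000000 = 0.000571429 ms; 2 hops → 0.00114286 ms.
Propagation delays (d/s per hop): 0.00085, 0.156667 ms; sum = 0.157517 ms.
End-to-end = 0.1587 ms.

0.1587 ms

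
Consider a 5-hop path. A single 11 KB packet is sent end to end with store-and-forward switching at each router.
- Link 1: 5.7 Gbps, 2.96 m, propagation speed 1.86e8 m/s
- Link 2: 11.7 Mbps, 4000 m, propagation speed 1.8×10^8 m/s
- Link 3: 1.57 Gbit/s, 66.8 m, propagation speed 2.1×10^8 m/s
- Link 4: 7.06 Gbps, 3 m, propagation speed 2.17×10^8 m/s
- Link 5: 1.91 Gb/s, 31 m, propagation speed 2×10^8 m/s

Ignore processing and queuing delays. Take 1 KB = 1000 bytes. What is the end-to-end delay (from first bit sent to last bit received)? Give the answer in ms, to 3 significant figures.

L = 88000 bits.
Transmission delays (L/R per hop): 0.0154386, 7.52137, 0.056051, 0.0124646, 0.0460733 ms; sum = 7.65139 ms.
Propagation delays (d/s per hop): 1.5914e-05, 0.0222222, 0.000318095, 1.38249e-05, 0.000155 ms; sum = 0.0227251 ms.
End-to-end = 7.67 ms.

7.67 ms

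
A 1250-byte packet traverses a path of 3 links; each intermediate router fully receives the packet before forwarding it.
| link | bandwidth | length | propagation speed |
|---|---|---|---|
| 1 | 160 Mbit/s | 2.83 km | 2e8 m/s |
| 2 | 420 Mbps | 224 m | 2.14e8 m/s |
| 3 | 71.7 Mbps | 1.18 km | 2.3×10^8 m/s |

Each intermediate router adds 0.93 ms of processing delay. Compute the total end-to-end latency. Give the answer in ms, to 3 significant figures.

L = 1250 × 8 = 10000 bits.
Transmission delays (L/R per hop): 0.0625, 0.0238095, 0.13947 ms; sum = 0.22578 ms.
Propagation delays (d/s per hop): 0.01415, 0.00104673, 0.00513043 ms; sum = 0.0203272 ms.
Processing at 2 router(s): 2 × 0.93 ms = 1.86 ms.
End-to-end = 2.11 ms.

2.11 ms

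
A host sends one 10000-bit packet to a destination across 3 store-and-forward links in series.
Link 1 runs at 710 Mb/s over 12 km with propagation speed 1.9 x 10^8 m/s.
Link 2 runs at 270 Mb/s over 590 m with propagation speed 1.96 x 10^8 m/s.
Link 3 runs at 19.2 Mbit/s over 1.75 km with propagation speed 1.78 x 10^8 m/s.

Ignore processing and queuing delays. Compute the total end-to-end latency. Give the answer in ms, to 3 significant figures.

Transmission delays (L/R per hop): 0.0140845, 0.037037, 0.520833 ms; sum = 0.571955 ms.
Propagation delays (d/s per hop): 0.0631579, 0.0030102, 0.00983146 ms; sum = 0.0759996 ms.
End-to-end = 0.648 ms.

0.648 ms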